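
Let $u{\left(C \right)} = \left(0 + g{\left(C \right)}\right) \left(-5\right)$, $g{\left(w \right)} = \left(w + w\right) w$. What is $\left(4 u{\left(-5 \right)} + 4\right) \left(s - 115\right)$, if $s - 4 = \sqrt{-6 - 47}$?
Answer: $110556 - 996 i \sqrt{53} \approx 1.1056 \cdot 10^{5} - 7251.0 i$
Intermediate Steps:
$g{\left(w \right)} = 2 w^{2}$ ($g{\left(w \right)} = 2 w w = 2 w^{2}$)
$u{\left(C \right)} = - 10 C^{2}$ ($u{\left(C \right)} = \left(0 + 2 C^{2}\right) \left(-5\right) = 2 C^{2} \left(-5\right) = - 10 C^{2}$)
$s = 4 + i \sqrt{53}$ ($s = 4 + \sqrt{-6 - 47} = 4 + \sqrt{-53} = 4 + i \sqrt{53} \approx 4.0 + 7.2801 i$)
$\left(4 u{\left(-5 \right)} + 4\right) \left(s - 115\right) = \left(4 \left(- 10 \left(-5\right)^{2}\right) + 4\right) \left(\left(4 + i \sqrt{53}\right) - 115\right) = \left(4 \left(\left(-10\right) 25\right) + 4\right) \left(-111 + i \sqrt{53}\right) = \left(4 \left(-250\right) + 4\right) \left(-111 + i \sqrt{53}\right) = \left(-1000 + 4\right) \left(-111 + i \sqrt{53}\right) = - 996 \left(-111 + i \sqrt{53}\right) = 110556 - 996 i \sqrt{53}$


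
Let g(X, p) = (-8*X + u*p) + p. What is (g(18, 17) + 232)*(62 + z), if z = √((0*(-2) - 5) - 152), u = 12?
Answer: 19158 + 309*I*√157 ≈ 19158.0 + 3871.8*I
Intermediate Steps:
g(X, p) = -8*X + 13*p (g(X, p) = (-8*X + 12*p) + p = -8*X + 13*p)
z = I*√157 (z = √((0 - 5) - 152) = √(-5 - 152) = √(-157) = I*√157 ≈ 12.53*I)
(g(18, 17) + 232)*(62 + z) = ((-8*18 + 13*17) + 232)*(62 + I*√157) = ((-144 + 221) + 232)*(62 + I*√157) = (77 + 232)*(62 + I*√157) = 309*(62 + I*√157) = 19158 + 309*I*√157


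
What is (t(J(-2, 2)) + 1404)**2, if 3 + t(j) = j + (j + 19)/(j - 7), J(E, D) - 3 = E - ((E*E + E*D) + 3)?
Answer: 158105476/81 ≈ 1.9519e+6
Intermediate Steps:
J(E, D) = E - E**2 - D*E (J(E, D) = 3 + (E - ((E*E + E*D) + 3)) = 3 + (E - ((E**2 + D*E) + 3)) = 3 + (E - (3 + E**2 + D*E)) = 3 + (E + (-3 - E**2 - D*E)) = 3 + (-3 + E - E**2 - D*E) = E - E**2 - D*E)
t(j) = -3 + j + (19 + j)/(-7 + j) (t(j) = -3 + (j + (j + 19)/(j - 7)) = -3 + (j + (19 + j)/(-7 + j)) = -3 + j + (19 + j)/(-7 + j))
(t(J(-2, 2)) + 1404)**2 = ((40 + (-2*(1 - 1*2 - 1*(-2)))**2 - (-18)*(1 - 1*2 - 1*(-2)))/(-7 - 2*(1 - 1*2 - 1*(-2))) + 1404)**2 = ((40 + (-2*(1 - 2 + 2))**2 - (-18)*(1 - 2 + 2))/(-7 - 2*(1 - 2 + 2)) + 1404)**2 = ((40 + (-2*1)**2 - (-18))/(-7 - 2*1) + 1404)**2 = ((40 + (-2)**2 - 9*(-2))/(-7 - 2) + 1404)**2 = ((40 + 4 + 18)/(-9) + 1404)**2 = (-1/9*62 + 1404)**2 = (-62/9 + 1404)**2 = (12574/9)**2 = 158105476/81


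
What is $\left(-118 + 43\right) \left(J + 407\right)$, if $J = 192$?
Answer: $-44925$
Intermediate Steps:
$\left(-118 + 43\right) \left(J + 407\right) = \left(-118 + 43\right) \left(192 + 407\right) = \left(-75\right) 599 = -44925$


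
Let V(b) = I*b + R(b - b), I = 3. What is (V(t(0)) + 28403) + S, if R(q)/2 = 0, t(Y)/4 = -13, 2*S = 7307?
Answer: 63801/2 ≈ 31901.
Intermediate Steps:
S = 7307/2 (S = (½)*7307 = 7307/2 ≈ 3653.5)
t(Y) = -52 (t(Y) = 4*(-13) = -52)
R(q) = 0 (R(q) = 2*0 = 0)
V(b) = 3*b (V(b) = 3*b + 0 = 3*b)
(V(t(0)) + 28403) + S = (3*(-52) + 28403) + 7307/2 = (-156 + 28403) + 7307/2 = 28247 + 7307/2 = 63801/2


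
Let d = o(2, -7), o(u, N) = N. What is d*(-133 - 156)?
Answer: 2023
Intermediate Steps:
d = -7
d*(-133 - 156) = -7*(-133 - 156) = -7*(-289) = 2023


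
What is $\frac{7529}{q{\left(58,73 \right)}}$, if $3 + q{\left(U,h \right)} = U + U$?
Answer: $\frac{7529}{113} \approx 66.628$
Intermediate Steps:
$q{\left(U,h \right)} = -3 + 2 U$ ($q{\left(U,h \right)} = -3 + \left(U + U\right) = -3 + 2 U$)
$\frac{7529}{q{\left(58,73 \right)}} = \frac{7529}{-3 + 2 \cdot 58} = \frac{7529}{-3 + 116} = \frac{7529}{113}$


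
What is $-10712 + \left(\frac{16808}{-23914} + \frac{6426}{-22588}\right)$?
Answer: $- \frac{131518824683}{12276578} \approx -10713.0$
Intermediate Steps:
$-10712 + \left(\frac{16808}{-23914} + \frac{6426}{-22588}\right) = -10712 + \left(16808 \left(- \frac{1}{23914}\right) + 6426 \left(- \frac{1}{22588}\right)\right) = -10712 - \frac{12121147}{12276578} = - \frac{131518824683}{12276578}$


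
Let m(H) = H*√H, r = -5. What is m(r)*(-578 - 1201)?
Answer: 8895*I*√5 ≈ 19890.0*I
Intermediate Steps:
m(H) = H^(3/2)
m(r)*(-578 - 1201) = (-5)^(3/2)*(-578 - 1201) = -5*I*√5*(-1779) = 8895*I*√5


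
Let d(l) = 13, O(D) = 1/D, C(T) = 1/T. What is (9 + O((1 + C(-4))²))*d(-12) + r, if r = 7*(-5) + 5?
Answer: 991/9 ≈ 110.11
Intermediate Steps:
C(T) = 1/T
r = -30 (r = -35 + 5 = -30)
(9 + O((1 + C(-4))²))*d(-12) + r = (9 + 1/((1 + 1/(-4))²))*13 - 30 = (9 + 1/((1 - ¼)²))*13 - 30 = (9 + 1/((¾)²))*13 - 30 = (9 + 1/(9/16))*13 - 30 = (9 + 16/9)*13 - 30 = (97/9)*13 - 30 = 1261/9 - 30 = 991/9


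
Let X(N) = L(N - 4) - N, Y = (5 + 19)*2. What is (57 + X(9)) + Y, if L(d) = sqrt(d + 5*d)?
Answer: 96 + sqrt(30) ≈ 101.48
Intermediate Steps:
L(d) = sqrt(6)*sqrt(d) (L(d) = sqrt(6*d) = sqrt(6)*sqrt(d))
Y = 48 (Y = 24*2 = 48)
X(N) = -N + sqrt(6)*sqrt(-4 + N) (X(N) = sqrt(6)*sqrt(N - 4) - N = sqrt(6)*sqrt(-4 + N) - N = -N + sqrt(6)*sqrt(-4 + N))
(57 + X(9)) + Y = (57 + (sqrt(-24 + 6*9) - 1*9)) + 48 = (57 + (sqrt(-24 + 54) - 9)) + 48 = (57 + (sqrt(30) - 9)) + 48 = (57 + (-9 + sqrt(30))) + 48 = (48 + sqrt(30)) + 48 = 96 + sqrt(30)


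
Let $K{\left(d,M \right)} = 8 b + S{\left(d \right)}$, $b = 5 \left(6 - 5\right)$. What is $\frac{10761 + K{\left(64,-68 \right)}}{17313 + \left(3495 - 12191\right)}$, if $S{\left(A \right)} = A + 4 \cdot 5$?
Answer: $\frac{1555}{1231} \approx 1.2632$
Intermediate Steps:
$S{\left(A \right)} = 20 + A$ ($S{\left(A \right)} = A + 20 = 20 + A$)
$b = 5$ ($b = 5 \cdot 1 = 5$)
$K{\left(d,M \right)} = 60 + d$ ($K{\left(d,M \right)} = 8 \cdot 5 + \left(20 + d\right) = 40 + \left(20 + d\right) = 60 + d$)
$\frac{10761 + K{\left(64,-68 \right)}}{17313 + \left(3495 - 12191\right)} = \frac{10761 + \left(60 + 64\right)}{17313 + \left(3495 - 12191\right)} = \frac{10761 + 124}{17313 + \left(3495 - 12191\right)} = \frac{10885}{17313 - 8696} = \frac{10885}{8617} = 10885 \cdot \frac{1}{8617} = \frac{1555}{1231}$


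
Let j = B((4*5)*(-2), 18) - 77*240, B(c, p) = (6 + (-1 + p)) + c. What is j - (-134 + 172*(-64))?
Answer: -7355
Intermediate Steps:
B(c, p) = 5 + c + p (B(c, p) = (5 + p) + c = 5 + c + p)
j = -18497 (j = (5 + (4*5)*(-2) + 18) - 77*240 = (5 + 20*(-2) + 18) - 18480 = (5 - 40 + 18) - 18480 = -17 - 18480 = -18497)
j - (-134 + 172*(-64)) = -18497 - (-134 + 172*(-64)) = -18497 - (-134 - 11008) = -18497 - 1*(-11142) = -18497 + 11142 = -7355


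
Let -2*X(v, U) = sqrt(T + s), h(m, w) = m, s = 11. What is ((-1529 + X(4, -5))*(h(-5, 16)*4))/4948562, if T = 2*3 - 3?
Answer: 15290/2474281 + 5*sqrt(14)/2474281 ≈ 0.0061871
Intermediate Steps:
T = 3 (T = 6 - 3 = 3)
X(v, U) = -sqrt(14)/2 (X(v, U) = -sqrt(3 + 11)/2 = -sqrt(14)/2)
((-1529 + X(4, -5))*(h(-5, 16)*4))/4948562 = ((-1529 - sqrt(14)/2)*(-5*4))/4948562 = ((-1529 - sqrt(14)/2)*(-20))*(1/4948562) = (30580 + 10*sqrt(14))*(1/4948562) = 15290/2474281 + 5*sqrt(14)/2474281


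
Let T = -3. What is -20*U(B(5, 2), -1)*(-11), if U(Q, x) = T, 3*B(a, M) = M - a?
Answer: -660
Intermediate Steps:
B(a, M) = -a/3 + M/3 (B(a, M) = (M - a)/3 = -a/3 + M/3)
U(Q, x) = -3
-20*U(B(5, 2), -1)*(-11) = -20*(-3)*(-11) = 60*(-11) = -660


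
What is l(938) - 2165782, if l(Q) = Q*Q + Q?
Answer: -1285000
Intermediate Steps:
l(Q) = Q + Q**2 (l(Q) = Q**2 + Q = Q + Q**2)
l(938) - 2165782 = 938*(1 + 938) - 2165782 = 938*939 - 2165782 = 880782 - 2165782 = -1285000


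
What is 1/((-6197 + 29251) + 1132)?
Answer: 1/24186 ≈ 4.1346e-5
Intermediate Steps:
1/((-6197 + 29251) + 1132) = 1/(23054 + 1132) = 1/24186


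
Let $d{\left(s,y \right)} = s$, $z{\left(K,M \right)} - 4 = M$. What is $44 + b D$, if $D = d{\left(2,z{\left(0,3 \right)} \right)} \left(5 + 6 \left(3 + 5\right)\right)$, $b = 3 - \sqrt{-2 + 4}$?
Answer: $362 - 106 \sqrt{2} \approx 212.09$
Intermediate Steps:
$b = 3 - \sqrt{2} \approx 1.5858$
$z{\left(K,M \right)} = 4 + M$
$D = 106$ ($D = 2 \left(5 + 6 \left(3 + 5\right)\right) = 2 \left(5 + 6 \cdot 8\right) = 2 \left(5 + 48\right) = 2 \cdot 53 = 106$)
$44 + b D = 44 + \left(3 - \sqrt{2}\right) 106 = 44 + \left(318 - 106 \sqrt{2}\right) = 362 - 106 \sqrt{2}$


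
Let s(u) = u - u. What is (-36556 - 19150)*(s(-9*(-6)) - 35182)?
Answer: 1959848492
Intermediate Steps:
s(u) = 0
(-36556 - 19150)*(s(-9*(-6)) - 35182) = (-36556 - 19150)*(0 - 35182) = -55706*(-35182) = 1959848492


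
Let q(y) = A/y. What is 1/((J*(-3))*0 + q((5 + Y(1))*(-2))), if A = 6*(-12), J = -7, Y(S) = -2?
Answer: 1/12 ≈ 0.083333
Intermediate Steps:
A = -72
q(y) = -72/y
1/((J*(-3))*0 + q((5 + Y(1))*(-2))) = 1/(-7*(-3)*0 - 72*(-1/(2*(5 - 2)))) = 1/(21*0 - 72/(3*(-2))) = 1/(0 - 72/(-6)) = 1/(0 - 72*(-⅙)) = 1/(0 + 12) = 1/12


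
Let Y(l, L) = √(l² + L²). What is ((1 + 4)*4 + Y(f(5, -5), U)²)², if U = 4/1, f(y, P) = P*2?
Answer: 18496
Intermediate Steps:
f(y, P) = 2*P
U = 4 (U = 4*1 = 4)
Y(l, L) = √(L² + l²)
((1 + 4)*4 + Y(f(5, -5), U)²)² = ((1 + 4)*4 + (√(4² + (2*(-5))²))²)² = (5*4 + (√(16 + (-10)²))²)² = (20 + (√(16 + 100))²)² = (20 + (√116)²)² = (20 + (2*√29)²)² = (20 + 116)² = 136² = 18496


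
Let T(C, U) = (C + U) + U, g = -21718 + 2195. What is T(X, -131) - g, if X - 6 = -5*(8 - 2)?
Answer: 19237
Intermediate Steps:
g = -19523
X = -24 (X = 6 - 5*(8 - 2) = 6 - 5*6 = 6 - 30 = -24)
T(C, U) = C + 2*U
T(X, -131) - g = (-24 + 2*(-131)) - 1*(-19523) = (-24 - 262) + 19523 = -286 + 19523 = 19237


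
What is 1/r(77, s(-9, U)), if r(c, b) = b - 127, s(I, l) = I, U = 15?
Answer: -1/136 ≈ -0.0073529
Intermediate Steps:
r(c, b) = -127 + b
1/r(77, s(-9, U)) = 1/(-127 - 9) = 1/(-136) = -1/136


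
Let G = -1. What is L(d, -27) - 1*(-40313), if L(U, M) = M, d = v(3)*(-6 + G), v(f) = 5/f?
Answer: 40286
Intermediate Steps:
d = -35/3 (d = (5/3)*(-6 - 1) = (5*(⅓))*(-7) = (5/3)*(-7) = -35/3 ≈ -11.667)
L(d, -27) - 1*(-40313) = -27 - 1*(-40313) = -27 + 40313 = 40286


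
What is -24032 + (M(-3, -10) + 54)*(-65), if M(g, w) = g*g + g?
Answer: -27932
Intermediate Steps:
M(g, w) = g + g**2 (M(g, w) = g**2 + g = g + g**2)
-24032 + (M(-3, -10) + 54)*(-65) = -24032 + (-3*(1 - 3) + 54)*(-65) = -24032 + (-3*(-2) + 54)*(-65) = -24032 + (6 + 54)*(-65) = -24032 + 60*(-65) = -24032 - 3900 = -27932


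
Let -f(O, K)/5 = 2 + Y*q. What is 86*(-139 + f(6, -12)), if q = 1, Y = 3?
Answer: -14104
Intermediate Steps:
f(O, K) = -25 (f(O, K) = -5*(2 + 3*1) = -5*(2 + 3) = -5*5 = -25)
86*(-139 + f(6, -12)) = 86*(-139 - 25) = 86*(-164) = -14104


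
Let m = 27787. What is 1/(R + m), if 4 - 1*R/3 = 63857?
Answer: -1/163772 ≈ -6.1060e-6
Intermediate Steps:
R = -191559 (R = 12 - 3*63857 = 12 - 191571 = -191559)
1/(R + m) = 1/(-191559 + 27787) = 1/(-163772) = -1/163772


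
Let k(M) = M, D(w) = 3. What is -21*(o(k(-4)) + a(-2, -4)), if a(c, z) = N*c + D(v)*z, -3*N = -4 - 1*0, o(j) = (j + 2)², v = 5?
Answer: 224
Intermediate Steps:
o(j) = (2 + j)²
N = 4/3 (N = -(-4 - 1*0)/3 = -(-4 + 0)/3 = -⅓*(-4) = 4/3 ≈ 1.3333)
a(c, z) = 3*z + 4*c/3 (a(c, z) = 4*c/3 + 3*z = 3*z + 4*c/3)
-21*(o(k(-4)) + a(-2, -4)) = -21*((2 - 4)² + (3*(-4) + (4/3)*(-2))) = -21*((-2)² + (-12 - 8/3)) = -21*(4 - 44/3) = -21*(-32/3) = 224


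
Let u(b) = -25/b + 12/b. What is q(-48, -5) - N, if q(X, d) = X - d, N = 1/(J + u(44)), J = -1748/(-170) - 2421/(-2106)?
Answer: -209980751/4873097 ≈ -43.090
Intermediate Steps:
J = 227381/19890 (J = -1748*(-1/170) - 2421*(-1/2106) = 874/85 + 269/234 = 227381/19890 ≈ 11.432)
u(b) = -13/b
N = 437580/4873097 (N = 1/(227381/19890 - 13/44) = 1/(4873097/437580) = 437580/4873097 ≈ 0.089795)
q(-48, -5) - N = (-48 - 1*(-5)) - 1*437580/4873097 = (-48 + 5) - 437580/4873097 = -43 - 437580/4873097 = -209980751/4873097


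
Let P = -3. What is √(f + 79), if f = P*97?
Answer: 2*I*√53 ≈ 14.56*I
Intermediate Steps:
f = -291 (f = -3*97 = -291)
√(f + 79) = √(-291 + 79) = √(-212) = 2*I*√53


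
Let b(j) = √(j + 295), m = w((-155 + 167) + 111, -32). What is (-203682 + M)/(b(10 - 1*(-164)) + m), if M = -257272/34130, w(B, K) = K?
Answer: 3006237376/255975 + 93944918*√469/255975 ≈ 19692.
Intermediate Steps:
m = -32
b(j) = √(295 + j)
M = -128636/17065 (M = -257272*1/34130 = -128636/17065 ≈ -7.5380)
(-203682 + M)/(b(10 - 1*(-164)) + m) = (-203682 - 128636/17065)/(√(295 + (10 - 1*(-164))) - 32) = -3475961966/(17065*(√(295 + (10 + 164)) - 32)) = -3475961966/(17065*(√(295 + 174) - 32)) = -3475961966/(17065*(√469 - 32)) = -3475961966/(17065*(-32 + √469))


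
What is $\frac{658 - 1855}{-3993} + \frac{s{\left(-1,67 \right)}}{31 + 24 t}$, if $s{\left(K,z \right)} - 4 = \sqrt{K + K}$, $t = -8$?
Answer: $\frac{58915}{214291} - \frac{i \sqrt{2}}{161} \approx 0.27493 - 0.0087839 i$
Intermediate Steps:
$s{\left(K,z \right)} = 4 + \sqrt{2} \sqrt{K}$ ($s{\left(K,z \right)} = 4 + \sqrt{K + K} = 4 + \sqrt{2 K} = 4 + \sqrt{2} \sqrt{K}$)
$\frac{658 - 1855}{-3993} + \frac{s{\left(-1,67 \right)}}{31 + 24 t} = \frac{658 - 1855}{-3993} + \frac{4 + \sqrt{2} \sqrt{-1}}{31 + 24 \left(-8\right)} = \left(-1197\right) \left(- \frac{1}{3993}\right) + \frac{4 + \sqrt{2} i}{31 - 192} = \frac{399}{1331} + \frac{4 + i \sqrt{2}}{-161} = \frac{399}{1331} + \left(4 + i \sqrt{2}\right) \left(- \frac{1}{161}\right) = \frac{399}{1331} - \left(\frac{4}{161} + \frac{i \sqrt{2}}{161}\right) = \frac{58915}{214291} - \frac{i \sqrt{2}}{161}$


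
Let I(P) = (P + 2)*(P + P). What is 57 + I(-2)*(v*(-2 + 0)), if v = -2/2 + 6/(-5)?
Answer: 57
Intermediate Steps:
v = -11/5 (v = -2*½ + 6*(-⅕) = -1 - 6/5 = -11/5 ≈ -2.2000)
I(P) = 2*P*(2 + P) (I(P) = (2 + P)*(2*P) = 2*P*(2 + P))
57 + I(-2)*(v*(-2 + 0)) = 57 + (2*(-2)*(2 - 2))*(-11*(-2 + 0)/5) = 57 + (2*(-2)*0)*(-11/5*(-2)) = 57 + 0*(22/5) = 57 + 0 = 57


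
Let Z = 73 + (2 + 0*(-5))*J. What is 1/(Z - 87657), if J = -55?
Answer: -1/87694 ≈ -1.1403e-5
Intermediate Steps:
Z = -37 (Z = 73 + (2 + 0*(-5))*(-55) = 73 + (2 + 0)*(-55) = 73 + 2*(-55) = 73 - 110 = -37)
1/(Z - 87657) = 1/(-37 - 87657) = 1/(-87694) = -1/87694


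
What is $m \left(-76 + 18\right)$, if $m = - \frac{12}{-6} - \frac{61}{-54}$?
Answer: $- \frac{4901}{27} \approx -181.52$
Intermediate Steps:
$m = \frac{169}{54}$ ($m = \left(-12\right) \left(- \frac{1}{6}\right) - - \frac{61}{54} = 2 + \frac{61}{54} = \frac{169}{54} \approx 3.1296$)
$m \left(-76 + 18\right) = \frac{169 \left(-76 + 18\right)}{54} = \frac{169}{54} \left(-58\right) = - \frac{4901}{27}$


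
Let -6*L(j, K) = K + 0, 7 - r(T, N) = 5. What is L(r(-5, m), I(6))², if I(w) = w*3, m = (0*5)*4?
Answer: 9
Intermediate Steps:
m = 0 (m = 0*4 = 0)
r(T, N) = 2 (r(T, N) = 7 - 1*5 = 7 - 5 = 2)
I(w) = 3*w
L(j, K) = -K/6 (L(j, K) = -(K + 0)/6 = -K/6)
L(r(-5, m), I(6))² = (-6/2)² = (-⅙*18)² = (-3)² = 9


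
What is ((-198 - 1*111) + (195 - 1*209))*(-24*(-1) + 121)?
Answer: -46835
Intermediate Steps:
((-198 - 1*111) + (195 - 1*209))*(-24*(-1) + 121) = ((-198 - 111) + (195 - 209))*(24 + 121) = (-309 - 14)*145 = -323*145 = -46835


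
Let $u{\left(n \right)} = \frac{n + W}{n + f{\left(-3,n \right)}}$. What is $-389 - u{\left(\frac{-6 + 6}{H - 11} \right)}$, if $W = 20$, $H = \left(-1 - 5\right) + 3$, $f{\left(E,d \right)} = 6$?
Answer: $- \frac{1177}{3} \approx -392.33$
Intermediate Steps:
$H = -3$ ($H = -6 + 3 = -3$)
$u{\left(n \right)} = \frac{20 + n}{6 + n}$ ($u{\left(n \right)} = \frac{n + 20}{n + 6} = \frac{20 + n}{6 + n}$)
$-389 - u{\left(\frac{-6 + 6}{H - 11} \right)} = -389 - \frac{20 + \frac{-6 + 6}{-3 - 11}}{6 + \frac{-6 + 6}{-3 - 11}} = -389 - \frac{20 + \frac{0}{-3 - 11}}{6 + \frac{0}{-3 - 11}} = -389 - \frac{20 + \frac{0}{-14}}{6 + \frac{0}{-14}} = -389 - \frac{20 + 0 \left(- \frac{1}{14}\right)}{6 + 0 \left(- \frac{1}{14}\right)} = -389 - \frac{20 + 0}{6 + 0} = -389 - \frac{1}{6} \cdot 20 = -389 - \frac{10}{3} = - \frac{1177}{3}$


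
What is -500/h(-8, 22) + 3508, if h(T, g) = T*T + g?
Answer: 150594/43 ≈ 3502.2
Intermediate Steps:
h(T, g) = g + T² (h(T, g) = T² + g = g + T²)
-500/h(-8, 22) + 3508 = -500/(22 + (-8)²) + 3508 = -500/(22 + 64) + 3508 = -500/86 + 3508 = -500*1/86 + 3508 = -250/43 + 3508 = 150594/43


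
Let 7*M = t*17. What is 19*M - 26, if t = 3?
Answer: 787/7 ≈ 112.43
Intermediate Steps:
M = 51/7 (M = (3*17)/7 = (⅐)*51 = 51/7 ≈ 7.2857)
19*M - 26 = 19*(51/7) - 26 = 969/7 - 26 = 787/7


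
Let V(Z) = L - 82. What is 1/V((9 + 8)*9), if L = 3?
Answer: -1/79 ≈ -0.012658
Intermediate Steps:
V(Z) = -79 (V(Z) = 3 - 82 = -79)
1/V((9 + 8)*9) = 1/(-79) = -1/79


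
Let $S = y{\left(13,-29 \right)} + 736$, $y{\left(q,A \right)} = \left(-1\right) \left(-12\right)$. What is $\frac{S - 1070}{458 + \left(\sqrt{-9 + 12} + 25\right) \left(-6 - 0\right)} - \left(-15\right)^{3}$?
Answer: $\frac{79925581}{23689} - \frac{483 \sqrt{3}}{23689} \approx 3373.9$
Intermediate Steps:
$y{\left(q,A \right)} = 12$
$S = 748$ ($S = 12 + 736 = 748$)
$\frac{S - 1070}{458 + \left(\sqrt{-9 + 12} + 25\right) \left(-6 - 0\right)} - \left(-15\right)^{3} = \frac{748 - 1070}{458 + \left(\sqrt{-9 + 12} + 25\right) \left(-6 - 0\right)} - \left(-15\right)^{3} = - \frac{322}{458 + \left(\sqrt{3} + 25\right) \left(-6 + 0\right)} - -3375 = - \frac{322}{458 + \left(25 + \sqrt{3}\right) \left(-6\right)} + 3375 = - \frac{322}{458 - \left(150 + 6 \sqrt{3}\right)} + 3375 = - \frac{322}{308 - 6 \sqrt{3}} + 3375 = 3375 - \frac{322}{308 - 6 \sqrt{3}}$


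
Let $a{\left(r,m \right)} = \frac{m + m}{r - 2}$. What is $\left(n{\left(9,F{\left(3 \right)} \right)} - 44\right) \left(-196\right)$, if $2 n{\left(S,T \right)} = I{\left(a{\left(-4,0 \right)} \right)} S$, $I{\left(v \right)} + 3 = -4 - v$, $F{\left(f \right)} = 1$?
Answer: $14798$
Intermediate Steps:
$a{\left(r,m \right)} = \frac{2 m}{-2 + r}$
$I{\left(v \right)} = -7 - v$ ($I{\left(v \right)} = -3 - \left(4 + v\right) = -7 - v$)
$n{\left(S,T \right)} = - \frac{7 S}{2}$ ($n{\left(S,T \right)} = \frac{\left(-7 - 2 \cdot 0 \frac{1}{-2 - 4}\right) S}{2} = \frac{\left(-7 - 2 \cdot 0 \frac{1}{-6}\right) S}{2} = \frac{\left(-7 - 2 \cdot 0 \left(- \frac{1}{6}\right)\right) S}{2} = \frac{\left(-7 - 0\right) S}{2} = \frac{\left(-7 + 0\right) S}{2} = \frac{\left(-7\right) S}{2} = - \frac{7 S}{2}$)
$\left(n{\left(9,F{\left(3 \right)} \right)} - 44\right) \left(-196\right) = \left(\left(- \frac{7}{2}\right) 9 - 44\right) \left(-196\right) = \left(- \frac{63}{2} - 44\right) \left(-196\right) = \left(- \frac{151}{2}\right) \left(-196\right) = 14798$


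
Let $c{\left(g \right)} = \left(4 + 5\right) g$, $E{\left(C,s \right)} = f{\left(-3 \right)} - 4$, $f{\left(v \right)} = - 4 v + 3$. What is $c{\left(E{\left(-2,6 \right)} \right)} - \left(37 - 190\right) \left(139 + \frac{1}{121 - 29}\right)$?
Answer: $\frac{1965825}{92} \approx 21368.0$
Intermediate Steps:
$f{\left(v \right)} = 3 - 4 v$
$E{\left(C,s \right)} = 11$ ($E{\left(C,s \right)} = \left(3 - -12\right) - 4 = \left(3 + 12\right) - 4 = 15 - 4 = 11$)
$c{\left(g \right)} = 9 g$
$c{\left(E{\left(-2,6 \right)} \right)} - \left(37 - 190\right) \left(139 + \frac{1}{121 - 29}\right) = 9 \cdot 11 - \left(37 - 190\right) \left(139 + \frac{1}{121 - 29}\right) = 99 - - 153 \left(139 + \frac{1}{92}\right) = 99 - \left(-153\right) \frac{12789}{92} = 99 - - \frac{1956717}{92} = 99 + \frac{1956717}{92} = \frac{1965825}{92}$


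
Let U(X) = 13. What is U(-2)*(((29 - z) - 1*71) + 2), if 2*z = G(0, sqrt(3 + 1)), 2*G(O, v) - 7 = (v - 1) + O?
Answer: -546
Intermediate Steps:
G(O, v) = 3 + O/2 + v/2 (G(O, v) = 7/2 + ((v - 1) + O)/2 = 7/2 + ((-1 + v) + O)/2 = 7/2 + (-1 + O + v)/2 = 7/2 + (-1/2 + O/2 + v/2) = 3 + O/2 + v/2)
z = 2 (z = (3 + (1/2)*0 + sqrt(3 + 1)/2)/2 = (3 + 0 + sqrt(4)/2)/2 = (3 + 0 + (1/2)*2)/2 = (3 + 0 + 1)/2 = (1/2)*4 = 2)
U(-2)*(((29 - z) - 1*71) + 2) = 13*(((29 - 1*2) - 1*71) + 2) = 13*(((29 - 2) - 71) + 2) = 13*((27 - 71) + 2) = 13*(-44 + 2) = 13*(-42) = -546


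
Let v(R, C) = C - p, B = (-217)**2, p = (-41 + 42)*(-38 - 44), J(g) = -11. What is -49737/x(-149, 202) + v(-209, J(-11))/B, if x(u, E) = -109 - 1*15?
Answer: 75550787/188356 ≈ 401.11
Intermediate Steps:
x(u, E) = -124 (x(u, E) = -109 - 15 = -124)
p = -82 (p = 1*(-82) = -82)
B = 47089
v(R, C) = 82 + C (v(R, C) = C - 1*(-82) = C + 82 = 82 + C)
-49737/x(-149, 202) + v(-209, J(-11))/B = -49737/(-124) + (82 - 11)/47089 = -49737*(-1/124) + 71*(1/47089) = 49737/124 + 71/47089 = 75550787/188356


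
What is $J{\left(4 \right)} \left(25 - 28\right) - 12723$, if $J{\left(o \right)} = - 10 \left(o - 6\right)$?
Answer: $-12783$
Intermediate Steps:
$J{\left(o \right)} = 60 - 10 o$ ($J{\left(o \right)} = - 10 \left(-6 + o\right) = 60 - 10 o$)
$J{\left(4 \right)} \left(25 - 28\right) - 12723 = \left(60 - 40\right) \left(25 - 28\right) - 12723 = \left(60 - 40\right) \left(-3\right) - 12723 = 20 \left(-3\right) - 12723 = -60 - 12723 = -12783$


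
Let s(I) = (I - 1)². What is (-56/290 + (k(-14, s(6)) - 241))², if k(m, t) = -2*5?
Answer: 1326634929/21025 ≈ 63098.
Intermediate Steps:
s(I) = (-1 + I)²
k(m, t) = -10
(-56/290 + (k(-14, s(6)) - 241))² = (-56/290 + (-10 - 241))² = (-56*1/290 - 251)² = (-28/145 - 251)² = (-36423/145)² = 1326634929/21025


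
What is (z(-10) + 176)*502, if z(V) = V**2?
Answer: 138552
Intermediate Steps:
(z(-10) + 176)*502 = ((-10)**2 + 176)*502 = (100 + 176)*502 = 276*502 = 138552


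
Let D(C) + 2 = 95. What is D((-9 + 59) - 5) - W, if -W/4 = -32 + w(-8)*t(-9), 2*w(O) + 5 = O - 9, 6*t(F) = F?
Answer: 31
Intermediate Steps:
D(C) = 93 (D(C) = -2 + 95 = 93)
t(F) = F/6
w(O) = -7 + O/2 (w(O) = -5/2 + (O - 9)/2 = -5/2 + (-9 + O)/2 = -5/2 + (-9/2 + O/2) = -7 + O/2)
W = 62 (W = -4*(-32 + (-7 + (½)*(-8))*((⅙)*(-9))) = -4*(-32 + (-7 - 4)*(-3/2)) = -4*(-32 - 11*(-3/2)) = -4*(-32 + 33/2) = -4*(-31/2) = 62)
D((-9 + 59) - 5) - W = 93 - 1*62 = 93 - 62 = 31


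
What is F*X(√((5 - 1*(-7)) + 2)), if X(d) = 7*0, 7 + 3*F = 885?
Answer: 0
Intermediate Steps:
F = 878/3 (F = -7/3 + (⅓)*885 = -7/3 + 295 = 878/3 ≈ 292.67)
X(d) = 0
F*X(√((5 - 1*(-7)) + 2)) = (878/3)*0 = 0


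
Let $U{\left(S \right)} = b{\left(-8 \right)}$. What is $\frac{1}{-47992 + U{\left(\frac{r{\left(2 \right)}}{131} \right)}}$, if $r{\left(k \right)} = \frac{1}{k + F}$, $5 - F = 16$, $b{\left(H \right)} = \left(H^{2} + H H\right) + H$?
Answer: $- \frac{1}{47872} \approx -2.0889 \cdot 10^{-5}$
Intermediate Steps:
$b{\left(H \right)} = H + 2 H^{2}$ ($b{\left(H \right)} = \left(H^{2} + H^{2}\right) + H = 2 H^{2} + H = H + 2 H^{2}$)
$F = -11$ ($F = 5 - 16 = -11$)
$r{\left(k \right)} = \frac{1}{-11 + k}$ ($r{\left(k \right)} = \frac{1}{k - 11} = \frac{1}{-11 + k}$)
$U{\left(S \right)} = 120$ ($U{\left(S \right)} = - 8 \left(1 + 2 \left(-8\right)\right) = - 8 \left(1 - 16\right) = \left(-8\right) \left(-15\right) = 120$)
$\frac{1}{-47992 + U{\left(\frac{r{\left(2 \right)}}{131} \right)}} = \frac{1}{-47992 + 120} = \frac{1}{-47872} = - \frac{1}{47872}$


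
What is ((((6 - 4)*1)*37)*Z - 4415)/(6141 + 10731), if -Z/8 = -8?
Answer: 107/5624 ≈ 0.019026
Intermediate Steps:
Z = 64 (Z = -8*(-8) = 64)
((((6 - 4)*1)*37)*Z - 4415)/(6141 + 10731) = ((((6 - 4)*1)*37)*64 - 4415)/(6141 + 10731) = (((2*1)*37)*64 - 4415)/16872 = ((2*37)*64 - 4415)*(1/16872) = (74*64 - 4415)*(1/16872) = (4736 - 4415)*(1/16872) = 321*(1/16872) = 107/5624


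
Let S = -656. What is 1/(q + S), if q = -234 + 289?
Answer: -1/601 ≈ -0.0016639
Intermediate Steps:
q = 55
1/(q + S) = 1/(55 - 656) = 1/(-601) = -1/601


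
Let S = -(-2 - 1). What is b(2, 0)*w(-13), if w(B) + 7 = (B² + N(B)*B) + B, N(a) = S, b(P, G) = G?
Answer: 0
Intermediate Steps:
S = 3 (S = -1*(-3) = 3)
N(a) = 3
w(B) = -7 + B² + 4*B (w(B) = -7 + ((B² + 3*B) + B) = -7 + (B² + 4*B) = -7 + B² + 4*B)
b(2, 0)*w(-13) = 0*(-7 + (-13)² + 4*(-13)) = 0*(-7 + 169 - 52) = 0*110 = 0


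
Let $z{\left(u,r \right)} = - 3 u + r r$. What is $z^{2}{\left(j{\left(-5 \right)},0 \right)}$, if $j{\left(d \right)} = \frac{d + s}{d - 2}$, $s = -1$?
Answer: $\frac{324}{49} \approx 6.6122$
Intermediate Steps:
$j{\left(d \right)} = \frac{-1 + d}{-2 + d}$ ($j{\left(d \right)} = \frac{d - 1}{d - 2} = \frac{-1 + d}{-2 + d}$)
$z{\left(u,r \right)} = r^{2} - 3 u$ ($z{\left(u,r \right)} = - 3 u + r^{2} = r^{2} - 3 u$)
$z^{2}{\left(j{\left(-5 \right)},0 \right)} = \left(0^{2} - 3 \frac{-1 - 5}{-2 - 5}\right)^{2} = \left(0 - 3 \frac{1}{-7} \left(-6\right)\right)^{2} = \left(0 - 3 \left(\left(- \frac{1}{7}\right) \left(-6\right)\right)\right)^{2} = \left(0 - \frac{18}{7}\right)^{2} = \left(- \frac{18}{7}\right)^{2} = \frac{324}{49}$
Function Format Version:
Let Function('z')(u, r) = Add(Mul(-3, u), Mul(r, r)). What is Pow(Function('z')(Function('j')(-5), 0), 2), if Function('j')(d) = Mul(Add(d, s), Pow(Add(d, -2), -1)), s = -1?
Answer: Rational(324, 49) ≈ 6.6122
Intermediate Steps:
Function('j')(d) = Mul(Pow(Add(-2, d), -1), Add(-1, d)) (Function('j')(d) = Mul(Add(d, -1), Pow(Add(d, -2), -1)) = Mul(Add(-1, d), Pow(Add(-2, d), -1)) = Mul(Pow(Add(-2, d), -1), Add(-1, d)))
Function('z')(u, r) = Add(Pow(r, 2), Mul(-3, u)) (Function('z')(u, r) = Add(Mul(-3, u), Pow(r, 2)) = Add(Pow(r, 2), Mul(-3, u)))
Pow(Function('z')(Function('j')(-5), 0), 2) = Pow(Add(Pow(0, 2), Mul(-3, Mul(Pow(Add(-2, -5), -1), Add(-1, -5)))), 2) = Pow(Add(0, Mul(-3, Mul(Pow(-7, -1), -6))), 2) = Pow(Add(0, Mul(-3, Mul(Rational(-1, 7), -6))), 2) = Pow(Add(0, Mul(-3, Rational(6, 7))), 2) = Pow(Add(0, Rational(-18, 7)), 2) = Pow(Rational(-18, 7), 2) = Rational(324, 49)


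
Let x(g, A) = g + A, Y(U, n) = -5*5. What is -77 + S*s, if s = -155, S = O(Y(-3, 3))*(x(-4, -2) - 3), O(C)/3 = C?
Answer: -104702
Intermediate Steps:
Y(U, n) = -25
x(g, A) = A + g
O(C) = 3*C
S = 675 (S = (3*(-25))*((-2 - 4) - 3) = -75*(-6 - 3) = -75*(-9) = 675)
-77 + S*s = -77 + 675*(-155) = -77 - 104625 = -104702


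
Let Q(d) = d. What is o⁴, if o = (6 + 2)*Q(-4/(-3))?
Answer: 1048576/81 ≈ 12945.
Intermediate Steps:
o = 32/3 (o = (6 + 2)*(-4/(-3)) = 8*(-4*(-⅓)) = 8*(4/3) = 32/3 ≈ 10.667)
o⁴ = (32/3)⁴ = 1048576/81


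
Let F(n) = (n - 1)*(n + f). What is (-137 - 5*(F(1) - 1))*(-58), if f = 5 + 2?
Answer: 7656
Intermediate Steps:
f = 7
F(n) = (-1 + n)*(7 + n) (F(n) = (n - 1)*(n + 7) = (-1 + n)*(7 + n))
(-137 - 5*(F(1) - 1))*(-58) = (-137 - 5*((-7 + 1² + 6*1) - 1))*(-58) = (-137 - 5*((-7 + 1 + 6) - 1))*(-58) = (-137 - 5*(0 - 1))*(-58) = (-137 - 5*(-1))*(-58) = (-137 + 5)*(-58) = -132*(-58) = 7656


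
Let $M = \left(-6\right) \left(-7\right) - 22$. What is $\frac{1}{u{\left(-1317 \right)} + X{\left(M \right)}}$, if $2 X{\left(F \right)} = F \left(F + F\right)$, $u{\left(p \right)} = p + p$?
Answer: $- \frac{1}{2234} \approx -0.00044763$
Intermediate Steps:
$u{\left(p \right)} = 2 p$
$M = 20$ ($M = 42 - 22 = 20$)
$X{\left(F \right)} = F^{2}$ ($X{\left(F \right)} = \frac{F \left(F + F\right)}{2} = \frac{F 2 F}{2} = \frac{2 F^{2}}{2} = F^{2}$)
$\frac{1}{u{\left(-1317 \right)} + X{\left(M \right)}} = \frac{1}{2 \left(-1317\right) + 20^{2}} = \frac{1}{-2634 + 400} = \frac{1}{-2234} = - \frac{1}{2234}$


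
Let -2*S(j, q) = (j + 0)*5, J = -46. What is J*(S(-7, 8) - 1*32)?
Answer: 667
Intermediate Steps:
S(j, q) = -5*j/2 (S(j, q) = -(j + 0)*5/2 = -j*5/2 = -5*j/2)
J*(S(-7, 8) - 1*32) = -46*(-5/2*(-7) - 1*32) = -46*(35/2 - 32) = -46*(-29/2) = 667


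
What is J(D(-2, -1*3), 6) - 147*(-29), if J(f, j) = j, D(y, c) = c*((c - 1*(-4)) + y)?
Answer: 4269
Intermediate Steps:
D(y, c) = c*(4 + c + y) (D(y, c) = c*((c + 4) + y) = c*((4 + c) + y) = c*(4 + c + y))
J(D(-2, -1*3), 6) - 147*(-29) = 6 - 147*(-29) = 6 + 4263 = 4269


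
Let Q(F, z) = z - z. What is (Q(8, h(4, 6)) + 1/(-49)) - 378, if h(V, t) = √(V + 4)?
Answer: -18523/49 ≈ -378.02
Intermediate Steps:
h(V, t) = √(4 + V)
Q(F, z) = 0
(Q(8, h(4, 6)) + 1/(-49)) - 378 = (0 + 1/(-49)) - 378 = (0 - 1/49) - 378 = -1/49 - 378 = -18523/49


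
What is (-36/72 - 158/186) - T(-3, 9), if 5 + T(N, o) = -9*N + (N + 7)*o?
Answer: -11039/186 ≈ -59.349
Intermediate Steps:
T(N, o) = -5 - 9*N + o*(7 + N) (T(N, o) = -5 + (-9*N + (N + 7)*o) = -5 + (-9*N + (7 + N)*o) = -5 + (-9*N + o*(7 + N)) = -5 - 9*N + o*(7 + N))
(-36/72 - 158/186) - T(-3, 9) = (-36/72 - 158/186) - (-5 - 9*(-3) + 7*9 - 3*9) = (-36*1/72 - 158*1/186) - (-5 + 27 + 63 - 27) = (-1/2 - 79/93) - 1*58 = -251/186 - 58 = -11039/186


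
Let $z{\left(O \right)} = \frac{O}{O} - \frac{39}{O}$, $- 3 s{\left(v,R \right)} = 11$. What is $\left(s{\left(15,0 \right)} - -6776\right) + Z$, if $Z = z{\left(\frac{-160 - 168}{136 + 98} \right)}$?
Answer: $\frac{3346169}{492} \approx 6801.2$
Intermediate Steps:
$s{\left(v,R \right)} = - \frac{11}{3}$ ($s{\left(v,R \right)} = \left(- \frac{1}{3}\right) 11 = - \frac{11}{3}$)
$z{\left(O \right)} = 1 - \frac{39}{O}$
$Z = \frac{4727}{164}$ ($Z = \frac{-39 + \frac{-160 - 168}{136 + 98}}{\left(-160 - 168\right) \frac{1}{136 + 98}} = \frac{-39 - \frac{328}{234}}{\left(-328\right) \frac{1}{234}} = \frac{-39 - \frac{164}{117}}{\left(-328\right) \frac{1}{234}} = \frac{-39 - \frac{164}{117}}{- \frac{164}{117}} = \left(- \frac{117}{164}\right) \left(- \frac{4727}{117}\right) = \frac{4727}{164} \approx 28.823$)
$\left(s{\left(15,0 \right)} - -6776\right) + Z = \left(- \frac{11}{3} - -6776\right) + \frac{4727}{164} = \left(- \frac{11}{3} + 6776\right) + \frac{4727}{164} = \frac{20317}{3} + \frac{4727}{164} = \frac{3346169}{492}$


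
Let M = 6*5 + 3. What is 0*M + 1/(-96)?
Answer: -1/96 ≈ -0.010417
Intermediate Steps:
M = 33 (M = 30 + 3 = 33)
0*M + 1/(-96) = 0*33 + 1/(-96) = 0 - 1/96 = -1/96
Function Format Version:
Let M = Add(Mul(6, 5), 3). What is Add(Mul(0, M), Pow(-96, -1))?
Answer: Rational(-1, 96) ≈ -0.010417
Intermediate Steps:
M = 33 (M = Add(30, 3) = 33)
Add(Mul(0, M), Pow(-96, -1)) = Add(Mul(0, 33), Pow(-96, -1)) = Add(0, Rational(-1, 96)) = Rational(-1, 96)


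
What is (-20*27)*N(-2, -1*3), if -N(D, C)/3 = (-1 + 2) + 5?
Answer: 9720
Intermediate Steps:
N(D, C) = -18 (N(D, C) = -3*((-1 + 2) + 5) = -3*(1 + 5) = -3*6 = -18)
(-20*27)*N(-2, -1*3) = -20*27*(-18) = -540*(-18) = 9720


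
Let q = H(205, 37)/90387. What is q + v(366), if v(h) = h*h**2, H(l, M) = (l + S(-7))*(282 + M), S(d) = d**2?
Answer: 402862228798/8217 ≈ 4.9028e+7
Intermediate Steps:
H(l, M) = (49 + l)*(282 + M) (H(l, M) = (l + (-7)**2)*(282 + M) = (l + 49)*(282 + M) = (49 + l)*(282 + M))
q = 7366/8217 (q = (13818 + 49*37 + 282*205 + 37*205)/90387 = (13818 + 1813 + 57810 + 7585)*(1/90387) = 81026*(1/90387) = 7366/8217 ≈ 0.89643)
v(h) = h**3
q + v(366) = 7366/8217 + 366**3 = 7366/8217 + 49027896 = 402862228798/8217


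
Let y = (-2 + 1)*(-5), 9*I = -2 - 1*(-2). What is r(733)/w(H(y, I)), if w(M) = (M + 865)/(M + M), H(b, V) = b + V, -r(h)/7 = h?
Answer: -5131/87 ≈ -58.977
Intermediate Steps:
r(h) = -7*h
I = 0 (I = (-2 - 1*(-2))/9 = (-2 + 2)/9 = (⅑)*0 = 0)
y = 5 (y = -1*(-5) = 5)
H(b, V) = V + b
w(M) = (865 + M)/(2*M) (w(M) = (865 + M)/((2*M)) = (865 + M)*(1/(2*M)) = (865 + M)/(2*M))
r(733)/w(H(y, I)) = (-7*733)/(((865 + (0 + 5))/(2*(0 + 5)))) = -5131*10/(865 + 5) = -5131/((½)*(⅕)*870) = -5131/87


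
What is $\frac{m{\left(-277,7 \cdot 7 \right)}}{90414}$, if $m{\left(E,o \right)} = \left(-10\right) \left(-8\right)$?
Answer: $\frac{40}{45207} \approx 0.00088482$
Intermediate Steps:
$m{\left(E,o \right)} = 80$
$\frac{m{\left(-277,7 \cdot 7 \right)}}{90414} = \frac{80}{90414} = 80 \cdot \frac{1}{90414} = \frac{40}{45207}$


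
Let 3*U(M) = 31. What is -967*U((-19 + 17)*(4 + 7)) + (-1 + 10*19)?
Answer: -29410/3 ≈ -9803.3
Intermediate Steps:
U(M) = 31/3 (U(M) = (1/3)*31 = 31/3)
-967*U((-19 + 17)*(4 + 7)) + (-1 + 10*19) = -967*31/3 + (-1 + 10*19) = -29977/3 + (-1 + 190) = -29977/3 + 189 = -29410/3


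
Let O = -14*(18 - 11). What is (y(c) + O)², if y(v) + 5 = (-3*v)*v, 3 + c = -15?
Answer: 1155625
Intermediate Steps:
c = -18 (c = -3 - 15 = -18)
y(v) = -5 - 3*v² (y(v) = -5 + (-3*v)*v = -5 - 3*v²)
O = -98 (O = -14*7 = -98)
(y(c) + O)² = ((-5 - 3*(-18)²) - 98)² = ((-5 - 3*324) - 98)² = ((-5 - 972) - 98)² = (-977 - 98)² = (-1075)² = 1155625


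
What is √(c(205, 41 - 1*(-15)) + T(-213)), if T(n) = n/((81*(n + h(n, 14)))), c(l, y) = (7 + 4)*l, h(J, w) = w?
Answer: √7233363042/1791 ≈ 47.487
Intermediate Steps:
c(l, y) = 11*l
T(n) = n/(1134 + 81*n) (T(n) = n/((81*(n + 14))) = n/((81*(14 + n))) = n/(1134 + 81*n))
√(c(205, 41 - 1*(-15)) + T(-213)) = √(11*205 + (1/81)*(-213)/(14 - 213)) = √(2255 + (1/81)*(-213)/(-199)) = √(2255 + (1/81)*(-213)*(-1/199)) = √(2255 + 71/5373) = √(12116186/5373) = √7233363042/1791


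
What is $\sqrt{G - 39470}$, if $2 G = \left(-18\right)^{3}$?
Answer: $i \sqrt{42386} \approx 205.88 i$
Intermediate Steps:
$G = -2916$ ($G = \frac{\left(-18\right)^{3}}{2} = \frac{1}{2} \left(-5832\right) = -2916$)
$\sqrt{G - 39470} = \sqrt{-2916 - 39470} = \sqrt{-42386} = i \sqrt{42386}$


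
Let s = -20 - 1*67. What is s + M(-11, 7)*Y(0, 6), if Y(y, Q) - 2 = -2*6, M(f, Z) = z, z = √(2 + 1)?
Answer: -87 - 10*√3 ≈ -104.32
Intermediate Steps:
z = √3 ≈ 1.7320
M(f, Z) = √3
Y(y, Q) = -10 (Y(y, Q) = 2 - 2*6 = 2 - 12 = -10)
s = -87 (s = -20 - 67 = -87)
s + M(-11, 7)*Y(0, 6) = -87 + √3*(-10) = -87 - 10*√3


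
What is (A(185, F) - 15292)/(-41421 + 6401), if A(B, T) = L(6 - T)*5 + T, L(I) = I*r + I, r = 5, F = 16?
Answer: 3894/8755 ≈ 0.44477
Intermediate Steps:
L(I) = 6*I (L(I) = I*5 + I = 5*I + I = 6*I)
A(B, T) = 180 - 29*T (A(B, T) = (6*(6 - T))*5 + T = (36 - 6*T)*5 + T = (180 - 30*T) + T = 180 - 29*T)
(A(185, F) - 15292)/(-41421 + 6401) = ((180 - 29*16) - 15292)/(-41421 + 6401) = ((180 - 464) - 15292)/(-35020) = (-284 - 15292)*(-1/35020) = -15576*(-1/35020) = 3894/8755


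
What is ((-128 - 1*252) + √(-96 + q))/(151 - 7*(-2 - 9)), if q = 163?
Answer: -5/3 + √67/228 ≈ -1.6308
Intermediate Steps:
((-128 - 1*252) + √(-96 + q))/(151 - 7*(-2 - 9)) = ((-128 - 1*252) + √(-96 + 163))/(151 - 7*(-2 - 9)) = ((-128 - 252) + √67)/(151 - 7*(-11)) = (-380 + √67)/(151 + 77) = (-380 + √67)/228 = (-380 + √67)*(1/228) = -5/3 + √67/228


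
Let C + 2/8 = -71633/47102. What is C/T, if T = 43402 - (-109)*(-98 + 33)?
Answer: -166817/3421206668 ≈ -4.8760e-5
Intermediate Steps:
C = -166817/94204 (C = -¼ - 71633/47102 = -166817/94204 ≈ -1.7708)
T = 36317 (T = 43402 - (-109)*(-65) = 43402 - 1*7085 = 43402 - 7085 = 36317)
C/T = -166817/94204/36317 = -166817/94204*1/36317 = -166817/3421206668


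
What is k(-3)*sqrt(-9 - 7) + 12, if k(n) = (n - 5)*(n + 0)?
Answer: 12 + 96*I ≈ 12.0 + 96.0*I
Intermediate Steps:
k(n) = n*(-5 + n) (k(n) = (-5 + n)*n = n*(-5 + n))
k(-3)*sqrt(-9 - 7) + 12 = (-3*(-5 - 3))*sqrt(-9 - 7) + 12 = (-3*(-8))*sqrt(-16) + 12 = 24*(4*I) + 12 = 96*I + 12 = 12 + 96*I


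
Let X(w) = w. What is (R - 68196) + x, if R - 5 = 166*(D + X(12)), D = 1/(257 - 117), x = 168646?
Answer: 7171373/70 ≈ 1.0245e+5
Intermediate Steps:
D = 1/140 ≈ 0.0071429
R = 139873/70 (R = 5 + 166*(1/140 + 12) = 5 + 166*(1681/140) = 5 + 139523/70 = 139873/70 ≈ 1998.2)
(R - 68196) + x = (139873/70 - 68196) + 168646 = -4633847/70 + 168646 = 7171373/70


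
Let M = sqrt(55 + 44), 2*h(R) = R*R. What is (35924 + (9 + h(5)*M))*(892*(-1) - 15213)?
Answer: -578700965 - 1207875*sqrt(11)/2 ≈ -5.8070e+8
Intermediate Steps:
h(R) = R**2/2 (h(R) = (R*R)/2 = R**2/2)
M = 3*sqrt(11) (M = sqrt(99) = 3*sqrt(11) ≈ 9.9499)
(35924 + (9 + h(5)*M))*(892*(-1) - 15213) = (35924 + (9 + ((1/2)*5**2)*(3*sqrt(11))))*(892*(-1) - 15213) = (35924 + (9 + ((1/2)*25)*(3*sqrt(11))))*(-892 - 15213) = (35924 + (9 + 25*(3*sqrt(11))/2))*(-16105) = (35924 + (9 + 75*sqrt(11)/2))*(-16105) = (35933 + 75*sqrt(11)/2)*(-16105) = -578700965 - 1207875*sqrt(11)/2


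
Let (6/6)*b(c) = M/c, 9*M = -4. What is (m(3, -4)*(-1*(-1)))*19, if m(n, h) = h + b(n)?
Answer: -2128/27 ≈ -78.815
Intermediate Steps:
M = -4/9 (M = (1/9)*(-4) = -4/9 ≈ -0.44444)
b(c) = -4/(9*c)
m(n, h) = h - 4/(9*n)
(m(3, -4)*(-1*(-1)))*19 = ((-4 - 4/9/3)*(-1*(-1)))*19 = ((-4 - 4/9*1/3)*1)*19 = ((-4 - 4/27)*1)*19 = -112/27*1*19 = -112/27*19 = -2128/27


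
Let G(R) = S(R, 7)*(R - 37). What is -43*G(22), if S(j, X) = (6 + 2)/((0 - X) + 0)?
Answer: -5160/7 ≈ -737.14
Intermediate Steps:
S(j, X) = -8/X (S(j, X) = 8/(-X + 0) = 8/((-X)) = 8*(-1/X) = -8/X)
G(R) = 296/7 - 8*R/7 (G(R) = (-8/7)*(R - 37) = (-8*1/7)*(-37 + R) = -8*(-37 + R)/7 = 296/7 - 8*R/7)
-43*G(22) = -43*(296/7 - 8/7*22) = -43*(296/7 - 176/7) = -43*120/7 = -5160/7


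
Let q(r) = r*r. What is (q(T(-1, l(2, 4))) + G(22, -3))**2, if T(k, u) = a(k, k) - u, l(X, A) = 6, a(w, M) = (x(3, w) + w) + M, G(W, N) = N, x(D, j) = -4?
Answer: 19881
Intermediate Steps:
a(w, M) = -4 + M + w (a(w, M) = (-4 + w) + M = -4 + M + w)
T(k, u) = -4 - u + 2*k (T(k, u) = (-4 + k + k) - u = (-4 + 2*k) - u = -4 - u + 2*k)
q(r) = r**2
(q(T(-1, l(2, 4))) + G(22, -3))**2 = ((-4 - 1*6 + 2*(-1))**2 - 3)**2 = ((-4 - 6 - 2)**2 - 3)**2 = ((-12)**2 - 3)**2 = (144 - 3)**2 = 141**2 = 19881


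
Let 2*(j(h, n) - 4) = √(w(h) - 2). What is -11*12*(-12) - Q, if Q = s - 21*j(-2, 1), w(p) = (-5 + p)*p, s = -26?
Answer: 1694 + 21*√3 ≈ 1730.4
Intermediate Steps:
w(p) = p*(-5 + p)
j(h, n) = 4 + √(-2 + h*(-5 + h))/2 (j(h, n) = 4 + √(h*(-5 + h) - 2)/2 = 4 + √(-2 + h*(-5 + h))/2)
Q = -110 - 21*√3 (Q = -26 - 21*(4 + √(-2 - 2*(-5 - 2))/2) = -26 - 21*(4 + √(-2 - 2*(-7))/2) = -26 - 21*(4 + √(-2 + 14)/2) = -26 - 21*(4 + √12/2) = -26 - 21*(4 + (2*√3)/2) = -26 - 21*(4 + √3) = -26 + (-84 - 21*√3) = -110 - 21*√3 ≈ -146.37)
-11*12*(-12) - Q = -11*12*(-12) - (-110 - 21*√3) = -132*(-12) + (110 + 21*√3) = 1584 + (110 + 21*√3) = 1694 + 21*√3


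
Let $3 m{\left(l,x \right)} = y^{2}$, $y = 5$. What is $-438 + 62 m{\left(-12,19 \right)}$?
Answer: $\frac{236}{3} \approx 78.667$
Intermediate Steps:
$m{\left(l,x \right)} = \frac{25}{3}$ ($m{\left(l,x \right)} = \frac{5^{2}}{3} = \frac{1}{3} \cdot 25 = \frac{25}{3}$)
$-438 + 62 m{\left(-12,19 \right)} = -438 + 62 \cdot \frac{25}{3} = -438 + \frac{1550}{3} = \frac{236}{3}$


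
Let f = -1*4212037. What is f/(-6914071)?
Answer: 4212037/6914071 ≈ 0.60920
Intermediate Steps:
f = -4212037
f/(-6914071) = -4212037/(-6914071) = -4212037*(-1/6914071) = 4212037/6914071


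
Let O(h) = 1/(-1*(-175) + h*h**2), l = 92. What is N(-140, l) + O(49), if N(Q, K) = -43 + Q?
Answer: -21561791/117824 ≈ -183.00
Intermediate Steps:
O(h) = 1/(175 + h**3)
N(-140, l) + O(49) = (-43 - 140) + 1/(175 + 49**3) = -183 + 1/(175 + 117649) = -183 + 1/117824 = -21561791/117824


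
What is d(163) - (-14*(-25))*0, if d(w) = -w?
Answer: -163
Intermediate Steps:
d(163) - (-14*(-25))*0 = -1*163 - (-14*(-25))*0 = -163 - 350*0 = -163 - 1*0 = -163 + 0 = -163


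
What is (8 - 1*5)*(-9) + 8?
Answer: -19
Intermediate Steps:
(8 - 1*5)*(-9) + 8 = (8 - 5)*(-9) + 8 = 3*(-9) + 8 = -27 + 8 = -19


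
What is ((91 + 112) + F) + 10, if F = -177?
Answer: 36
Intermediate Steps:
((91 + 112) + F) + 10 = ((91 + 112) - 177) + 10 = (203 - 177) + 10 = 26 + 10 = 36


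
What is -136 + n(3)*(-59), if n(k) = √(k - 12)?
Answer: -136 - 177*I ≈ -136.0 - 177.0*I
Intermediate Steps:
n(k) = √(-12 + k)
-136 + n(3)*(-59) = -136 + √(-12 + 3)*(-59) = -136 + √(-9)*(-59) = -136 + (3*I)*(-59) = -136 - 177*I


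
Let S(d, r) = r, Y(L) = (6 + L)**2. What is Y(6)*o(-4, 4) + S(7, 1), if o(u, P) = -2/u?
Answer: 73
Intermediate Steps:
Y(6)*o(-4, 4) + S(7, 1) = (6 + 6)**2*(-2/(-4)) + 1 = 12**2*(-2*(-1/4)) + 1 = 144*(1/2) + 1 = 72 + 1 = 73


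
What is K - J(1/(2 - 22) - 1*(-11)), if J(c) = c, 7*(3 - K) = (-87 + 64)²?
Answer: -11693/140 ≈ -83.521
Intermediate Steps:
K = -508/7 (K = 3 - (-87 + 64)²/7 = 3 - ⅐*(-23)² = 3 - ⅐*529 = 3 - 529/7 = -508/7 ≈ -72.571)
K - J(1/(2 - 22) - 1*(-11)) = -508/7 - (1/(2 - 22) - 1*(-11)) = -508/7 - (1/(-20) + 11) = -508/7 - (-1/20 + 11) = -508/7 - 1*219/20 = -508/7 - 219/20 = -11693/140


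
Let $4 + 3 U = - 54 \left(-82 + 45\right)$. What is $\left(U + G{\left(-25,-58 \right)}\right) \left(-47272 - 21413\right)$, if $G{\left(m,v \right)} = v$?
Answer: $-41668900$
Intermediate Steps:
$U = \frac{1994}{3}$ ($U = - \frac{4}{3} + \frac{\left(-54\right) \left(-82 + 45\right)}{3} = - \frac{4}{3} + \frac{\left(-54\right) \left(-37\right)}{3} = - \frac{4}{3} + \frac{1}{3} \cdot 1998 = - \frac{4}{3} + 666 = \frac{1994}{3} \approx 664.67$)
$\left(U + G{\left(-25,-58 \right)}\right) \left(-47272 - 21413\right) = \left(\frac{1994}{3} - 58\right) \left(-47272 - 21413\right) = \frac{1820}{3} \left(-68685\right) = -41668900$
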